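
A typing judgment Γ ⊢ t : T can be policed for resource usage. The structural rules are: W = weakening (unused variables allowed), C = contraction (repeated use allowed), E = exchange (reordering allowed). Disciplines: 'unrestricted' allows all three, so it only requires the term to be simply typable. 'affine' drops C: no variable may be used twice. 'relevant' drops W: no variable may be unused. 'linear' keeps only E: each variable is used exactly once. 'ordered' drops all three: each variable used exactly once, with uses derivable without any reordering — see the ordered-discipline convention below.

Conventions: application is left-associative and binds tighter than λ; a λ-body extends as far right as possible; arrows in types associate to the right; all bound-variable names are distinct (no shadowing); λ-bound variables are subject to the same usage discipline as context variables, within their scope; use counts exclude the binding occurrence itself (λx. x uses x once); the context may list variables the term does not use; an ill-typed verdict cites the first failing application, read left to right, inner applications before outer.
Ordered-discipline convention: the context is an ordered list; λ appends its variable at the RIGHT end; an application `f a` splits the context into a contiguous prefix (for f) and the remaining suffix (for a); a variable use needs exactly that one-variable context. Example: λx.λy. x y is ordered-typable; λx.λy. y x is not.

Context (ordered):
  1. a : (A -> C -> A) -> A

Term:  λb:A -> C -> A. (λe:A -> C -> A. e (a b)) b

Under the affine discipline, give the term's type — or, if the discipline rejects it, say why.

not well-typed under affine — uses contraction: b ×2
usage: a: 1, b (bound): 2, e (bound): 1
order of uses: e, a, b, b
typing: well-typed — term : (A -> C -> A) -> C -> A
per-discipline verdicts: ordered ✗ | linear ✗ | affine ✗ | relevant ✓ | unrestricted ✓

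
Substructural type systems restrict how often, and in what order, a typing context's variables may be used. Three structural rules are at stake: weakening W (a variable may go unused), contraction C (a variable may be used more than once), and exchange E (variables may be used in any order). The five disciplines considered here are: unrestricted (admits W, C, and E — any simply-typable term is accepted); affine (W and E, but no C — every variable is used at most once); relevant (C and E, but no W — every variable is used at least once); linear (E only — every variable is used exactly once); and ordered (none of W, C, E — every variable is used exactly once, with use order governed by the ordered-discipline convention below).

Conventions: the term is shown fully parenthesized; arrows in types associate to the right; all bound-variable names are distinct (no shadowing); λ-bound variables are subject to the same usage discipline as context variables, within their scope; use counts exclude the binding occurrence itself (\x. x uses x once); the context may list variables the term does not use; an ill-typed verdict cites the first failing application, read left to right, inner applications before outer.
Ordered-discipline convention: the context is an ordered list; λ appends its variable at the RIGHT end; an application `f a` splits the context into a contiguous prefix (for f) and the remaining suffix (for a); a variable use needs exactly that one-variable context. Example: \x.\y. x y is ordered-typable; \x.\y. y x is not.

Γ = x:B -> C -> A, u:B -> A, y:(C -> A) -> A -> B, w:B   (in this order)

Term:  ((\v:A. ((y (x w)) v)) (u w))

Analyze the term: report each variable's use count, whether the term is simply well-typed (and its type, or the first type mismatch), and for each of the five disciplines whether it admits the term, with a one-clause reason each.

usage: x ×1, u ×1, y ×1, w ×2, v (bound) ×1
use order (left to right): y, x, w, v, u, w
typing: ✓ — B
ordered ✗ (uses contraction: w ×2)
linear ✗ (uses contraction: w ×2)
affine ✗ (uses contraction: w ×2)
relevant ✓ (none of x, u, y, w, v goes unused)
unrestricted ✓ (typability at B is all that's needed)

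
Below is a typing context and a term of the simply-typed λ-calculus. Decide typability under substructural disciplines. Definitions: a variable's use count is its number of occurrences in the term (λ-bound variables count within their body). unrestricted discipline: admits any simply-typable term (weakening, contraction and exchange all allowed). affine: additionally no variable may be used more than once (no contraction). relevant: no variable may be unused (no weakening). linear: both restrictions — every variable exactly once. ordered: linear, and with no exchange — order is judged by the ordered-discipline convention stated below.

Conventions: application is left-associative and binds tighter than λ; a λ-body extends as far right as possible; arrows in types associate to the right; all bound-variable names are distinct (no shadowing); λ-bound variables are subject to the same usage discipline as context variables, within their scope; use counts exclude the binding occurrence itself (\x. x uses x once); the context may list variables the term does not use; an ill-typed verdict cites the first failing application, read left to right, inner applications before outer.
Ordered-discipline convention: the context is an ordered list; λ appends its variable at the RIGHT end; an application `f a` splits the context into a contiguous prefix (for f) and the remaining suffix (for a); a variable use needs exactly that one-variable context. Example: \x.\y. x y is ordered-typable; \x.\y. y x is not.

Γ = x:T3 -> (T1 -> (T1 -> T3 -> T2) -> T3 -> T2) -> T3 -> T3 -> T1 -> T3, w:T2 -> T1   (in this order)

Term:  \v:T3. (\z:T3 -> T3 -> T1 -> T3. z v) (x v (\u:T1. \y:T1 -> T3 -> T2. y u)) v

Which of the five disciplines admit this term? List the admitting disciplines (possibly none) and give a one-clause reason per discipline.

admitted by: unrestricted
usage: x: 1×; w: 0×; v (bound): 3×; z (bound): 1×; u (bound): 1×; y (bound): 1×
use order (left to right): z, v, x, v, y, u, v
typing: ✓ — T3 -> T1 -> T3
ordered: ✗, uses contraction: v ×3; w left unused
linear: ✗, uses contraction: v ×3; w left unused
affine: ✗, uses contraction: v ×3
relevant: ✗, w left unused
unrestricted: ✓, type-checks (T3 -> T1 -> T3) and nothing is barred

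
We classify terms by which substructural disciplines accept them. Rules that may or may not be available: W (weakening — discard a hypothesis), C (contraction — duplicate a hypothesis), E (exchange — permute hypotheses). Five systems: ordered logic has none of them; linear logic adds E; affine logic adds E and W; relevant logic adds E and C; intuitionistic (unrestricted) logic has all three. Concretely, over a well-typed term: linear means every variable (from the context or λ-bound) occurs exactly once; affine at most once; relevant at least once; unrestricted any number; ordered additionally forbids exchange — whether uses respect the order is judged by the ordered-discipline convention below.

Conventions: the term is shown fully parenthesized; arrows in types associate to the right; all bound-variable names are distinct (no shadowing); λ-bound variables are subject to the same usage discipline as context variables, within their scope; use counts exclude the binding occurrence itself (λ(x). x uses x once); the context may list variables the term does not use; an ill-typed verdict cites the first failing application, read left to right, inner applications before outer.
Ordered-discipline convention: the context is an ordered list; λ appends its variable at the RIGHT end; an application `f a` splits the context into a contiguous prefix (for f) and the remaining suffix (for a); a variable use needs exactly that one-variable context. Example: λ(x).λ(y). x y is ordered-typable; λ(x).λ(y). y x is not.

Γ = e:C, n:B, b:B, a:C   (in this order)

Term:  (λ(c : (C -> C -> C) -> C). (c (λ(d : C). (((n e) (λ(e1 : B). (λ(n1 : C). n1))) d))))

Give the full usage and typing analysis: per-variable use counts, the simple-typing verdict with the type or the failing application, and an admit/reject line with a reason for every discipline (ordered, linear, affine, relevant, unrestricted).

use counts: e: 1; n: 1; b: 0; a: 0; c [bound]: 1; d [bound]: 1; e1 [bound]: 0; n1 [bound]: 1
order of uses: c, n, e, n1, d
typing: ill-typed: can't apply a value of type B
ordered ✗ (the type mismatch rejects it)
linear ✗ (not simply typable)
affine ✗ (fails simple typing)
relevant ✗ (a type mismatch blocks all five)
unrestricted ✗ (the type mismatch rejects it)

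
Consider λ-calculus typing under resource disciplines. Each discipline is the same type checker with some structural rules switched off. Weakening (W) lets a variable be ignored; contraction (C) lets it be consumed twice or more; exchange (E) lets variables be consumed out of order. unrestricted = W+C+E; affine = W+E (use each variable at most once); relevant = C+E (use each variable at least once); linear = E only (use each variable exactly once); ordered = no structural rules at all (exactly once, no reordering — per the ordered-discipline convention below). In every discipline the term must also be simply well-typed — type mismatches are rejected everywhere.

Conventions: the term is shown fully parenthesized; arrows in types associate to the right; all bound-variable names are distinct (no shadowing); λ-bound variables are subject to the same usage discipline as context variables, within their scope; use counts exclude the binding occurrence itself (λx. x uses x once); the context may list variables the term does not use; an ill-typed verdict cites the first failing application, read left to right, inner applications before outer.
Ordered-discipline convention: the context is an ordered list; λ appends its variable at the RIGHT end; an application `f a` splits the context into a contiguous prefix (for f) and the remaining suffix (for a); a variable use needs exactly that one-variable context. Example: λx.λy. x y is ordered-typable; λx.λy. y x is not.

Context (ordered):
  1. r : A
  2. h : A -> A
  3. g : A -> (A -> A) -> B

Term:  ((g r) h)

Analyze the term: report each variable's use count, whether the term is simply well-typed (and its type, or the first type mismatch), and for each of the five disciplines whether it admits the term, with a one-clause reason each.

variable uses: r=1; h=1; g=1
order of uses: g, r, h
typing: well-typed — term : B
ordered: ✗, no ordered split (uses run g, r, h)
linear: ✓, each of r, h, g used exactly once
affine: ✓, at most one use each (r, h, g)
relevant: ✓, at least one use each (r, h, g)
unrestricted: ✓, type-checks (B) and nothing is barred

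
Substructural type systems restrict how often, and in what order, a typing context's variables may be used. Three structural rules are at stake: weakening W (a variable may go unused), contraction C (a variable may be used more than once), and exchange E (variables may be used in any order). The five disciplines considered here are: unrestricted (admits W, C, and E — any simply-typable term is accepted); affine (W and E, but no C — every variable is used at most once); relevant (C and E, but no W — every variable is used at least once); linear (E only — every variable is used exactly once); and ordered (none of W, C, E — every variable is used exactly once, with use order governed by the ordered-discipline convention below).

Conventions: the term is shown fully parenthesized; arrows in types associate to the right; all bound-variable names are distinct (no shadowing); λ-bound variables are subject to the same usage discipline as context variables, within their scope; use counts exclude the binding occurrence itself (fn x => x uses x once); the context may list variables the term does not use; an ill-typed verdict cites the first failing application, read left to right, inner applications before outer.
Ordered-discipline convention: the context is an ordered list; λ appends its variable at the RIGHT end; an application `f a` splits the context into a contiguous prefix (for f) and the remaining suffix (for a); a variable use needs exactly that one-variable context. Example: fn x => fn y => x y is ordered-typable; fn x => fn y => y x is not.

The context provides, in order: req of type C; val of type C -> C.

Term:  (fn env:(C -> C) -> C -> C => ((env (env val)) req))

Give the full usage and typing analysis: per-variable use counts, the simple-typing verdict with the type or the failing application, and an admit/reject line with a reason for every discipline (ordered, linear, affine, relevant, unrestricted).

variable uses: req: 1, val: 1, env [bound]: 2
left-to-right use order: env, env, val, req
typing: well-typed — term : ((C -> C) -> C -> C) -> C
ordered: ✗, repeated use of env ×2
linear: ✗, repeated use of env ×2
affine: ✗, repeated use of env ×2
relevant: ✓, req, val, env: all used, weakening unneeded
unrestricted: ✓, type-checks (((C -> C) -> C -> C) -> C) and nothing is barred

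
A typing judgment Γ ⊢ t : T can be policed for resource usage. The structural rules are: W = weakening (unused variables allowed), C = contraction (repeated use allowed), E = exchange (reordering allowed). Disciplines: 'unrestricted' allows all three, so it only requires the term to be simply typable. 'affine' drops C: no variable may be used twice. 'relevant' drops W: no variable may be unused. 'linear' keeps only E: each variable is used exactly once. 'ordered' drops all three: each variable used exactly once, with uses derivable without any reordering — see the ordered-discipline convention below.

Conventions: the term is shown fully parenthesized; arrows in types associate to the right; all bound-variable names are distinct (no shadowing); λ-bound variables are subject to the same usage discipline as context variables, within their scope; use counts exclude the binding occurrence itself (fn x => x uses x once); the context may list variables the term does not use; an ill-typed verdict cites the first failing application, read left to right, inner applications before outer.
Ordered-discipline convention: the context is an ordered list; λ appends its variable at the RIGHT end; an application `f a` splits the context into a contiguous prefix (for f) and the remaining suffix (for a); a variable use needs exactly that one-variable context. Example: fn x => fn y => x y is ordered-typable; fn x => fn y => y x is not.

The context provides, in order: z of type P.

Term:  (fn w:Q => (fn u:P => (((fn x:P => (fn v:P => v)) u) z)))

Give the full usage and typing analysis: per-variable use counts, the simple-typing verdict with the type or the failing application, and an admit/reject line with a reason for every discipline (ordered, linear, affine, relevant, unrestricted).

counts: z ×1; w (bound) ×0; u (bound) ×1; x (bound) ×0; v (bound) ×1
order of uses: v, u, z
typing: ✓ — Q -> P -> P
ordered: ✗, w, x never used (weakening)
linear: ✗, w, x never used (weakening)
affine: ✓, z, w, u, x, v: no repeats, contraction unneeded
relevant: ✗, w, x never used (weakening)
unrestricted: ✓, simply typable at Q -> P -> P; W, C, E all held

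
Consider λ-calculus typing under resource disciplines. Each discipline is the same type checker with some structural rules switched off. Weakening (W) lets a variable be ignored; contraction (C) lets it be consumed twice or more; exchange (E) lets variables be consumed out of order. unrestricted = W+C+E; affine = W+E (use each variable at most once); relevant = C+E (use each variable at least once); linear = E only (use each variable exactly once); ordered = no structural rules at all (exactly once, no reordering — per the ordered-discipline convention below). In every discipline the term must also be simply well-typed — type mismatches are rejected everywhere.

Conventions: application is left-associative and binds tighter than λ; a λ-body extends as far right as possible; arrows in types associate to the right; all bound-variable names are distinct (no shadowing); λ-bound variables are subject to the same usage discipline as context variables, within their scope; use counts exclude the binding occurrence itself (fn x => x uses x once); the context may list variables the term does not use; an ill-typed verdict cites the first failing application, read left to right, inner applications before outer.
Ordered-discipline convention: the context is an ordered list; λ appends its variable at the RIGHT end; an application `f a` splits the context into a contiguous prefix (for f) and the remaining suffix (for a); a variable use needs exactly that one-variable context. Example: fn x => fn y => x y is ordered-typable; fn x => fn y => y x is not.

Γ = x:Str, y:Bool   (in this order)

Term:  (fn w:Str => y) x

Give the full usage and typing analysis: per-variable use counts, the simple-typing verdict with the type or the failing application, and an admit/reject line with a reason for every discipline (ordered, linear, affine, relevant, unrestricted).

counts: x: 1; y: 1; w [bound]: 0
uses in reading order: y, x
typing: the term checks, with type Bool
ordered: ✗ — w left unused
linear: ✗ — w left unused
affine: ✓ — none of x, y, w used more than once
relevant: ✗ — w left unused
unrestricted: ✓ — typability at Bool is all that's needed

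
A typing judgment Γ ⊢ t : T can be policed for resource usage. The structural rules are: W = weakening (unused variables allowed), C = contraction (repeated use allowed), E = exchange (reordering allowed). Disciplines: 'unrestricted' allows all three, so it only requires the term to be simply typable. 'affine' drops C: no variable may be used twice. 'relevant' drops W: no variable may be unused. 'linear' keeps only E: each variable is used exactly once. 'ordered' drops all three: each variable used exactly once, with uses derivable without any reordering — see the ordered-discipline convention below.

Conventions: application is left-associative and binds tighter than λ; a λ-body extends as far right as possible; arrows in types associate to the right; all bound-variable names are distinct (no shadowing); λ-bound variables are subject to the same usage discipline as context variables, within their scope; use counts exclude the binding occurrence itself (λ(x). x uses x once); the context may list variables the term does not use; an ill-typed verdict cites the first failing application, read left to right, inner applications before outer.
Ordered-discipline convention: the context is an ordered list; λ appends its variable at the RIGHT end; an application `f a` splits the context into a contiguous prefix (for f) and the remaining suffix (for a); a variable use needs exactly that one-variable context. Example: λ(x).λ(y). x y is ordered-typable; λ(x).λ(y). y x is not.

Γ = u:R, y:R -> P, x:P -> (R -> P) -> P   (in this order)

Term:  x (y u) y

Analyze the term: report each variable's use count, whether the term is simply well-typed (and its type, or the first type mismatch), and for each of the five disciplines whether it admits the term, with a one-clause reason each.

use counts: u=1; y=2; x=1
left-to-right use order: x, y, u, y
typing: well-typed at P
ordered ✗ (uses contraction: y ×2)
linear ✗ (uses contraction: y ×2)
affine ✗ (uses contraction: y ×2)
relevant ✓ (none of u, y, x goes unused)
unrestricted ✓ (simply typable at P; W, C, E all held)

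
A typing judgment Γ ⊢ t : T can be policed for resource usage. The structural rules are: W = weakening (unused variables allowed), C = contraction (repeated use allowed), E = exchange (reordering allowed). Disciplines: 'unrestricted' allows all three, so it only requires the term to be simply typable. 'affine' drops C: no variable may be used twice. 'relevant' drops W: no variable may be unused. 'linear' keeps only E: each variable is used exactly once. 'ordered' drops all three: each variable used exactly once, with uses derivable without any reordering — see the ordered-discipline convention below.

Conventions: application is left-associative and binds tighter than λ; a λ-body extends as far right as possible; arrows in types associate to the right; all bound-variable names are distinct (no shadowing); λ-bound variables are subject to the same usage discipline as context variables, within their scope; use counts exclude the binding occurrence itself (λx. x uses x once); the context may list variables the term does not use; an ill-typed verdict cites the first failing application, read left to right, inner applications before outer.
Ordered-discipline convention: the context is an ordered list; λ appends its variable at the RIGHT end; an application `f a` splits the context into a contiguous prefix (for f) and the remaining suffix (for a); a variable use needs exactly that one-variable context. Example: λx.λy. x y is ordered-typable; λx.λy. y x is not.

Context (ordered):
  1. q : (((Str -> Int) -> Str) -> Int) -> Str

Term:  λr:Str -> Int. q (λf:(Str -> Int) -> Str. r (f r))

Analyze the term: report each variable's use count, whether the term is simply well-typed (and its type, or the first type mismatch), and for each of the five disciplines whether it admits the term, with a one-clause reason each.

counts: q: 1, r [bound]: 2, f [bound]: 1
uses in reading order: q, r, f, r
typing: the term checks, with type (Str -> Int) -> Str
ordered ✗ (repeated use of r ×2)
linear ✗ (repeated use of r ×2)
affine ✗ (repeated use of r ×2)
relevant ✓ (every one of q, r, f appears)
unrestricted ✓ (well-typed at (Str -> Int) -> Str; no restrictions here)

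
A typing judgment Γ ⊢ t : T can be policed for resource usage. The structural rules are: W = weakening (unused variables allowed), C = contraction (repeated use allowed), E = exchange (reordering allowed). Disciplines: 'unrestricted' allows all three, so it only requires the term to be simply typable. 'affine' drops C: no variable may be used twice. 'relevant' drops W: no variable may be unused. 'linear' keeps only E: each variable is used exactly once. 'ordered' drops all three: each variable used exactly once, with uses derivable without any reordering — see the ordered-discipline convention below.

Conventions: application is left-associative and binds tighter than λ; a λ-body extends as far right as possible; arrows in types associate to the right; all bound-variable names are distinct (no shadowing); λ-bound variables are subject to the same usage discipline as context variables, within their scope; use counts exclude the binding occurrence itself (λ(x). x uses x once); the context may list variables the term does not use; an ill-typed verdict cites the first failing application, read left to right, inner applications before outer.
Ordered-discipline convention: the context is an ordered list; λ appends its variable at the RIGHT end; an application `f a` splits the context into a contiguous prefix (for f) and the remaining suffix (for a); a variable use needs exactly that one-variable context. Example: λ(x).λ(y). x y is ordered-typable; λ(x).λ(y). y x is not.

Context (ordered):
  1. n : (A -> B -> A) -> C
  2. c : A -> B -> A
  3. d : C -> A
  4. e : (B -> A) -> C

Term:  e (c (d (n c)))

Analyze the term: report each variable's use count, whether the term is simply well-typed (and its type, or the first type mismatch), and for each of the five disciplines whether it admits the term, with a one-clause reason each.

counts: n: 1; c: 2; d: 1; e: 1
use order (left to right): e, c, d, n, c
typing: the term checks, with type C
ordered: ✗, c ×2 used more than once (contraction)
linear: ✗, c ×2 used more than once (contraction)
affine: ✗, c ×2 used more than once (contraction)
relevant: ✓, at least one use each (n, c, d, e)
unrestricted: ✓, simply typable at C; W, C, E all held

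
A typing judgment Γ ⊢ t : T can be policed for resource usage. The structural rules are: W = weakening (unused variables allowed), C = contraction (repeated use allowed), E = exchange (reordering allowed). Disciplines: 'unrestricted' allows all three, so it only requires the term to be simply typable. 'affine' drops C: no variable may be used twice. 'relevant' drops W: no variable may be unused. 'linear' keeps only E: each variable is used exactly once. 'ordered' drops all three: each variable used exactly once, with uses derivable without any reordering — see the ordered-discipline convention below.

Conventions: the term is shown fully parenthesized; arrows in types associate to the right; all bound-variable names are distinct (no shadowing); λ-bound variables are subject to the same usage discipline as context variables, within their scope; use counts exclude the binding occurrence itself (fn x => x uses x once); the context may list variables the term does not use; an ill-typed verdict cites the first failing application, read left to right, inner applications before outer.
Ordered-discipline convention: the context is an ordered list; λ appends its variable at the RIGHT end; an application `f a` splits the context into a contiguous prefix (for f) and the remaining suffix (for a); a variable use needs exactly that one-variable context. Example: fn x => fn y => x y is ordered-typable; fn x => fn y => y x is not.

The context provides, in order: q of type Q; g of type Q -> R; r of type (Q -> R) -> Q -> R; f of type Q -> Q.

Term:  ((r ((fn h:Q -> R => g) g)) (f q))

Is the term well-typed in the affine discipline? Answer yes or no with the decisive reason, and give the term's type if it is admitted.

no — g ×2 used more than once (contraction)
use counts: q: 1; g: 2; r: 1; f: 1; h [bound]: 0
use order (left to right): r, g, g, f, q
typing: well-typed — term : R
all disciplines: ordered ✗ · linear ✗ · affine ✗ · relevant ✗ · unrestricted ✓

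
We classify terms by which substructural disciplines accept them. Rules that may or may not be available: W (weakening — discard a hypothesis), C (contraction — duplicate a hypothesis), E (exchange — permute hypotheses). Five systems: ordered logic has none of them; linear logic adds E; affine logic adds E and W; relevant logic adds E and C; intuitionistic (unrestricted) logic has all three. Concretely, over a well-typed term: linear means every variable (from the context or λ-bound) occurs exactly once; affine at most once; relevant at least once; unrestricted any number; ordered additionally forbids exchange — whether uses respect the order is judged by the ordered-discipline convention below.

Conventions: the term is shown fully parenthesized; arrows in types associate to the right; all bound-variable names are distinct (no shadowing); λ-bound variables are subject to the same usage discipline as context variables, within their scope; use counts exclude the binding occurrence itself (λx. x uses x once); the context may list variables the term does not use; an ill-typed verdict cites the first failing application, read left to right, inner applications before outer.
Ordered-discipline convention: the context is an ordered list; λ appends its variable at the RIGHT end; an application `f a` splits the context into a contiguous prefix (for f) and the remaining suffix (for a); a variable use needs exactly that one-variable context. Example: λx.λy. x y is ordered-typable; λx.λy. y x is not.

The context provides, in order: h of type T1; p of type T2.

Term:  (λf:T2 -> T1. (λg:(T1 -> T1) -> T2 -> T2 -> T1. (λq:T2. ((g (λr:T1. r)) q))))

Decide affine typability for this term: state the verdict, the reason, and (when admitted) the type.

yes — no duplicate uses among h, p, f, g, q, r; term : (T2 -> T1) -> ((T1 -> T1) -> T2 -> T2 -> T1) -> T2 -> T2 -> T1
counts: h: 0; p: 0; f [bound]: 0; g [bound]: 1; q [bound]: 1; r [bound]: 1
order of uses: g, r, q
typing: the term checks, with type (T2 -> T1) -> ((T1 -> T1) -> T2 -> T2 -> T1) -> T2 -> T2 -> T1
all disciplines: ordered ✗ · linear ✗ · affine ✓ · relevant ✗ · unrestricted ✓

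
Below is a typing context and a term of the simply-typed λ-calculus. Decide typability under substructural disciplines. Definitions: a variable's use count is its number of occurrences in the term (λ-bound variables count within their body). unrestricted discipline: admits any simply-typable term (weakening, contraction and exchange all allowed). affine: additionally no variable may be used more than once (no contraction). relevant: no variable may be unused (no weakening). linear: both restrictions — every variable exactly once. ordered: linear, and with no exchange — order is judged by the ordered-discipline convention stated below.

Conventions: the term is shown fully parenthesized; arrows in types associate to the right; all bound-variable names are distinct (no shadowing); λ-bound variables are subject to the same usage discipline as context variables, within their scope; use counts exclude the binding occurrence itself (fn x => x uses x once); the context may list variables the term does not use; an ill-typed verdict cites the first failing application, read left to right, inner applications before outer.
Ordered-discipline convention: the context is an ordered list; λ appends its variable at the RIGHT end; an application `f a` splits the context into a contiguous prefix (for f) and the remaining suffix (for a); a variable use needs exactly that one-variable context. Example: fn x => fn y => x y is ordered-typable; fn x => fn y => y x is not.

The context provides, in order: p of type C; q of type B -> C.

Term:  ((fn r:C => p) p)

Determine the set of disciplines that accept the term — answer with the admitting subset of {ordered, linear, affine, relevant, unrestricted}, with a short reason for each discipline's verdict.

admitting disciplines: unrestricted
use counts: p=2, q=0, r [bound]=0
uses in reading order: p, p
typing: well-typed at C
ordered: ✗ — p ×2 used more than once (contraction); needs weakening: q, r unused
linear: ✗ — p ×2 used more than once (contraction); needs weakening: q, r unused
affine: ✗ — p ×2 used more than once (contraction)
relevant: ✗ — needs weakening: q, r unused
unrestricted: ✓ — typability at C is all that's needed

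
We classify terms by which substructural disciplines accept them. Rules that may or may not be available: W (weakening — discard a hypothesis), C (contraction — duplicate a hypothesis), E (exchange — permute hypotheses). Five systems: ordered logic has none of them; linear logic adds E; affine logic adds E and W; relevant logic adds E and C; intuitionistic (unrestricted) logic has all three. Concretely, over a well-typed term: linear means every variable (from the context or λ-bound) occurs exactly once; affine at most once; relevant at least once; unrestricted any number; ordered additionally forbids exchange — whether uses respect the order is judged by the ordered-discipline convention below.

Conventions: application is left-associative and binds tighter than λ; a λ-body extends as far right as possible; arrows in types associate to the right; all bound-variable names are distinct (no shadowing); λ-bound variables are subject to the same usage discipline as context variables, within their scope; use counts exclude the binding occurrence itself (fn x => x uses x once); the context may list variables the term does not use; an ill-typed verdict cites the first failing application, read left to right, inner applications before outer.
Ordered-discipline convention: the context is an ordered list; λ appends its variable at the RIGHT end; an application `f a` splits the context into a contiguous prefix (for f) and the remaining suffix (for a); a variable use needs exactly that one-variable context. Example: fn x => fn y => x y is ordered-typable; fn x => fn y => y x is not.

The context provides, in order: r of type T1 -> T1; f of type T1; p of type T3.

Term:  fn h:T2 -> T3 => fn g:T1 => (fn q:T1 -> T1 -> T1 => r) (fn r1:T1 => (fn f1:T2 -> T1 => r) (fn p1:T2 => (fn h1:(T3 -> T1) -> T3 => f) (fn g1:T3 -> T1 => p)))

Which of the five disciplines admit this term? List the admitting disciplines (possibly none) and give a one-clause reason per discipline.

accepted by: unrestricted
use counts: r: 2×, f: 1×, p: 1×, h [bound]: 0×, g [bound]: 0×, q [bound]: 0×, r1 [bound]: 0×, f1 [bound]: 0×, p1 [bound]: 0×, h1 [bound]: 0×, g1 [bound]: 0×
order of uses: r, r, f, p
typing: well-typed — term : (T2 -> T3) -> T1 -> T1 -> T1
ordered ✗ (repeated use of r ×2; needs weakening: h, g, q, r1, f1, p1, h1, g1 unused)
linear ✗ (repeated use of r ×2; needs weakening: h, g, q, r1, f1, p1, h1, g1 unused)
affine ✗ (repeated use of r ×2)
relevant ✗ (needs weakening: h, g, q, r1, f1, p1, h1, g1 unused)
unrestricted ✓ (well-typed at (T2 -> T3) -> T1 -> T1 -> T1; no restrictions here)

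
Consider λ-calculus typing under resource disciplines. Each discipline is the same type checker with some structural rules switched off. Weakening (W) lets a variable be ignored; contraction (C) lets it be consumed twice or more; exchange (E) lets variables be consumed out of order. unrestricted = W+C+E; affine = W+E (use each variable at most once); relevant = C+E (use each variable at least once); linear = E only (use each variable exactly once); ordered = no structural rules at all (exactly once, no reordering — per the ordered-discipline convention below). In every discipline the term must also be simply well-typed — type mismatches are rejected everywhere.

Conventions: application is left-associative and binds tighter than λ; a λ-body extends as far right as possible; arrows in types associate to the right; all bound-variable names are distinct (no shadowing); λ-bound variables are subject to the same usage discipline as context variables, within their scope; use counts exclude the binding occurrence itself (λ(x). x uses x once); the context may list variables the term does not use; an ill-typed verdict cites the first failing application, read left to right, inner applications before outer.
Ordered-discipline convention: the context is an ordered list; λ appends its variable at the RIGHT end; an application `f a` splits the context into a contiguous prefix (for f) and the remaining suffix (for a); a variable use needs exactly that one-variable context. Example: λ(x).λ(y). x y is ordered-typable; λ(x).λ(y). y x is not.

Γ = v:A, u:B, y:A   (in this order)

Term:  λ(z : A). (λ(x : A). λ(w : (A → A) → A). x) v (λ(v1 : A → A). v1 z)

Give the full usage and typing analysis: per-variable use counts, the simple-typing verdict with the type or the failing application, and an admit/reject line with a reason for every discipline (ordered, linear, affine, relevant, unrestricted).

counts: v=1, u=0, y=0, z (λ-bound)=1, x (λ-bound)=1, w (λ-bound)=0, v1 (λ-bound)=1
uses in reading order: x, v, v1, z
typing: well-typed at A → A
ordered ✗ (unused: u, y, w — weakening required)
linear ✗ (unused: u, y, w — weakening required)
affine ✓ (v, u, y, z, x, w, v1: no repeats, contraction unneeded)
relevant ✗ (unused: u, y, w — weakening required)
unrestricted ✓ (simply typable at A → A; W, C, E all held)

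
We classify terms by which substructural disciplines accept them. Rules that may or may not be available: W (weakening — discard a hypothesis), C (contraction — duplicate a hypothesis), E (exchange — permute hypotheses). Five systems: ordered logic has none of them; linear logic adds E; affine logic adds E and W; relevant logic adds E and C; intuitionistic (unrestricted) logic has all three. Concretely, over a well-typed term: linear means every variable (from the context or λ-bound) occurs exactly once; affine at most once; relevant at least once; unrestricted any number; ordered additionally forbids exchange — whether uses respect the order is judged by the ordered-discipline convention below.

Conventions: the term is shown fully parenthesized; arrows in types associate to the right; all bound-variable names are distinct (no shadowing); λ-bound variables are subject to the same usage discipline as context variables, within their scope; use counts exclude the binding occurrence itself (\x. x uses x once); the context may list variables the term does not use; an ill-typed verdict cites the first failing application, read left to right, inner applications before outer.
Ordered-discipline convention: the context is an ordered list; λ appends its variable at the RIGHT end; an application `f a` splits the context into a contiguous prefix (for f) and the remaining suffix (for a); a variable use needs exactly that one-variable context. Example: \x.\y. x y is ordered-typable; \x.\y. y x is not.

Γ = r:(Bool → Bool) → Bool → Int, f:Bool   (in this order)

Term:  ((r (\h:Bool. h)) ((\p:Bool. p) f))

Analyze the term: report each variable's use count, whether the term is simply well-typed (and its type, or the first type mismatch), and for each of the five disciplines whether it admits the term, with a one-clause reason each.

counts: r: 1×, f: 1×, h [bound]: 1×, p [bound]: 1×
left-to-right use order: r, h, p, f
typing: ✓ — Int
ordered: ✓, r, f, h, p once each; derivable with no W/C/E
linear: ✓, single use per variable (r, f, h, p)
affine: ✓, none of r, f, h, p used more than once
relevant: ✓, at least one use each (r, f, h, p)
unrestricted: ✓, simply typable at Int; W, C, E all held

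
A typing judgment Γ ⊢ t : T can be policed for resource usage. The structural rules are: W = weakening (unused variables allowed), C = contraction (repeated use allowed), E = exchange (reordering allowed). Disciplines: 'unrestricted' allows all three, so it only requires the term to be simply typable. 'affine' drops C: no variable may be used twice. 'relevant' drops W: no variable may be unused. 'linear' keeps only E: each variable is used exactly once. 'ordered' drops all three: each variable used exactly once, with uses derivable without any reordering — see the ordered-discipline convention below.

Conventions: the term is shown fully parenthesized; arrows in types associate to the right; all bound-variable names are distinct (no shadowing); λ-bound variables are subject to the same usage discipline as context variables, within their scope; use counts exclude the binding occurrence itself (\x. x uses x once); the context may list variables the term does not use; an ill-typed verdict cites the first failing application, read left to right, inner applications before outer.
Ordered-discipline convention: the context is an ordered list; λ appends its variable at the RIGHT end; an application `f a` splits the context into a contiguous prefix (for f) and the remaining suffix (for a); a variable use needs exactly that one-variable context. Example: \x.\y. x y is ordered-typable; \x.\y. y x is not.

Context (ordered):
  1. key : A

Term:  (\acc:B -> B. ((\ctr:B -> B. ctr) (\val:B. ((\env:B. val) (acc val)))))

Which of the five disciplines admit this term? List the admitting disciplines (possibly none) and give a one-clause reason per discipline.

accepted by: unrestricted
counts: key=0, acc (λ-bound)=1, ctr (λ-bound)=1, val (λ-bound)=2, env (λ-bound)=0
order of uses: ctr, val, acc, val
typing: well-typed — term : (B -> B) -> B -> B
ordered ✗ (val ×2 used more than once (contraction); key, env left unused)
linear ✗ (val ×2 used more than once (contraction); key, env left unused)
affine ✗ (val ×2 used more than once (contraction))
relevant ✗ (key, env left unused)
unrestricted ✓ (well-typed at (B -> B) -> B -> B; no restrictions here)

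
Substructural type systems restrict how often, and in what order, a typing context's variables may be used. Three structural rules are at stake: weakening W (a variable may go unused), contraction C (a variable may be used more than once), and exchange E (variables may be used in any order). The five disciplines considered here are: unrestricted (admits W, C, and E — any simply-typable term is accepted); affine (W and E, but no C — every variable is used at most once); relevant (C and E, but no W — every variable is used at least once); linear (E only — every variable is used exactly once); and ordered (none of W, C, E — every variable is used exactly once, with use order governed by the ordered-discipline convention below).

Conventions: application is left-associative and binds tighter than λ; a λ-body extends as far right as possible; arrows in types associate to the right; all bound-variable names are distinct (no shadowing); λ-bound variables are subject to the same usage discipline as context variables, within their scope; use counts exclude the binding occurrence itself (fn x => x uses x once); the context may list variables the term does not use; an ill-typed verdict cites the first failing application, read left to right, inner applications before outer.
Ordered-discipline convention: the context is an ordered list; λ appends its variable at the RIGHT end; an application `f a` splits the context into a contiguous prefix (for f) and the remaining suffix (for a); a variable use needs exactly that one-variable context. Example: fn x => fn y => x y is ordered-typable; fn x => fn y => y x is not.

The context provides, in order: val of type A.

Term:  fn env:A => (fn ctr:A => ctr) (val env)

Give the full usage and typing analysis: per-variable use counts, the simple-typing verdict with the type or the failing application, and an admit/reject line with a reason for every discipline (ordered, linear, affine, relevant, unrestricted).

counts: val=1; env [bound]=1; ctr [bound]=1
uses in reading order: ctr, val, env
typing: ill-typed: non-function type A applied to an argument
ordered ✗ (fails simple typing)
linear ✗ (a type mismatch blocks all five)
affine ✗ (the type mismatch rejects it)
relevant ✗ (not simply typable)
unrestricted ✗ (fails simple typing)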